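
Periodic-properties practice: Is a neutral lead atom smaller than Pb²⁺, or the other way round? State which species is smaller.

Pb²⁺

Forming Pb²⁺ removes 2 electrons from Pb. Fewer electrons for the same nuclear charge means less shielding and a higher Z_eff on the remaining electrons.
A cation is smaller than its parent atom: Pb²⁺ < Pb.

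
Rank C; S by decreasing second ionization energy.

C, S

IE_2 is the cost of taking one more electron from the +1 cation: C⁺ still has 3 valence electrons; S⁺ still has 5 valence electrons.
All are still removing valence electrons, so compare the +1 ions as you would atoms: IE_2 generally rises across a period (higher Z_eff) and falls down a group (larger shell), subject to the usual subshell exceptions.
Valence configurations: C⁺ [He]2s²2p¹, S⁺ [Ne]3s²3p³.
Tabulated IE_2 (kJ/mol): C 2353, S 2252.
Hence IE_2: S < C.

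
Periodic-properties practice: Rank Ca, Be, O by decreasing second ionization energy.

O > Be > Ca

IE_2 is the cost of taking one more electron from the +1 cation: Ca⁺ still has 1 valence electron; Be⁺ still has 1 valence electron; O⁺ still has 5 valence electrons.
All are still removing valence electrons, so compare the +1 ions as you would atoms: IE_2 generally rises across a period (higher Z_eff) and falls down a group (larger shell), subject to the usual subshell exceptions.
Valence configurations: Ca⁺ [Ar]4s¹, Be⁺ [He]2s¹, O⁺ [He]2s²2p³.
Approximate IE_2 values (kJ/mol): Ca 1145, Be 1757, O 3388.
Putting it together, IE_2: Ca < Be < O.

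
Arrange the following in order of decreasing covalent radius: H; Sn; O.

Sn > O > H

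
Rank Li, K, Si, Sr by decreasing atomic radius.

Li is in period 2, group 1; Si is in period 3, group 14; K is in period 4, group 1; Sr is in period 5, group 2.
Atomic radius shrinks across a period as nuclear charge pulls the same shell inward, and grows down a group as new shells are added.
These span different periods and groups, so the two trends combine.
Li > Si: the two effects oppose for this pair; the across-period effect wins (133 vs 116 pm).
Sr > Li: period and group pull opposite ways; the down-group shift dominates (185 vs 133 pm).
K > Sr: the two effects oppose for this pair; the across-period effect wins (196 vs 185 pm).
Approximate values (pm): Li 133, Si 116, K 196, Sr 185.
So from largest to smallest: K > Sr > Li > Si.

K > Sr > Li > Si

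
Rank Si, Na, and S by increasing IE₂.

IE_2 is the cost of taking one more electron from the +1 cation: Si⁺ still has 3 valence electrons; Na⁺ is the bare [Ne] core; S⁺ still has 5 valence electrons.
Pulling an electron out of a noble-gas core costs far more than removing a remaining valence electron, so Na sits at the high end of IE_2.
Valence configurations: Si⁺ [Ne]3s²3p¹, S⁺ [Ne]3s²3p³.
Approximate IE_2 values (kJ/mol): Si 1577, Na 4562, S 2252.
Overall IE_2 order: Si < S < Na.

Si < S < Na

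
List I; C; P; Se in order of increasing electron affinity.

P, C, Se, I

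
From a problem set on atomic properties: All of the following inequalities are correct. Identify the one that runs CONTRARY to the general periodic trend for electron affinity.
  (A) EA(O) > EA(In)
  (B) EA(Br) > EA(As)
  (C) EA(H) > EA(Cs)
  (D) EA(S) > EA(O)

(D)

The general trend: electron affinity increases across a period and decreases down a group.
(A) O (period 2, group 16) vs In (period 5, group 13): the stated order agrees with the simple trend.
(B) Br (period 4, group 17) vs As (period 4, group 15): the stated order agrees with the simple trend.
(C) H (period 1, group 1) vs Cs (period 6, group 1): the stated order agrees with the simple trend.
(D) S (period 3, group 16) vs O (period 2, group 16): the stated order contradicts the simple trend.
The exception is (D): the compact 2p subshell of O repels the added electron more than S's larger 3p does.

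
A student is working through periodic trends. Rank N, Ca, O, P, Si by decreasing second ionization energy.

O > N > P > Si > Ca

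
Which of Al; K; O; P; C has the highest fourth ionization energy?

Consider each +3 ion: Al³⁺ is the bare [Ne] core; K³⁺ is already 2 electrons into the core; O³⁺ still has 3 valence electrons; P³⁺ still has 2 valence electrons; C³⁺ still has 1 valence electron.
Usually core removal costs more than valence removal, but here the competition is close: a tightly held n=2 valence electron can cost more to remove than an n=3 core electron, so the actual values have to decide it.
Valence configurations: O³⁺ [He]2s²2p¹, P³⁺ [Ne]3s², C³⁺ [He]2s¹.
The numbers (kJ/mol): Al 11577, K 5877, O 7469, P 4964, C 6223.
Hence IE_4: P < K < C < O < Al.

Al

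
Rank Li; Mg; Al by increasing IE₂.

Mg, Al, Li

The second ionization energy removes an electron from the +1 ion. For each element: Li⁺ is the bare [He] core; Mg⁺ still has 1 valence electron; Al⁺ still has 2 valence electrons.
Core electrons are held far more tightly than valence electrons, so Li tops the IE_2 order.
Valence configurations: Mg⁺ [Ne]3s¹, Al⁺ [Ne]3s².
Tabulated IE_2 (kJ/mol): Li 7298, Mg 1451, Al 1817.
Hence IE_2: Mg < Al < Li.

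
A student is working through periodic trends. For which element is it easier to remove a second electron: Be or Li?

After 1 electron has been removed, what remains? Be⁺ still has 1 valence electron; Li⁺ is the bare [He] core.
Breaking into a closed-shell core is much more expensive than removing a leftover valence electron — Li has the largest IE_2 here.
The numbers (kJ/mol): Be 1757, Li 7298.
Putting it together, IE_2: Be < Li.

Be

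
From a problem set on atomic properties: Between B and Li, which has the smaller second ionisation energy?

B

After 1 electron has been removed, what remains? B⁺ still has 2 valence electrons; Li⁺ is the bare [He] core.
Pulling an electron out of a noble-gas core costs far more than removing a remaining valence electron, so Li sits at the high end of IE_2.
Approximate IE_2 values (kJ/mol): B 2427, Li 7298.
Putting it together, IE_2: B < Li.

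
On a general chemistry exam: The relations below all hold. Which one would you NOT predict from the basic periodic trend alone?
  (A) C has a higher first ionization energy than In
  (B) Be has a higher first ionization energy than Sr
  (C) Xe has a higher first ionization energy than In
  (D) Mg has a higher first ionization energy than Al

(D)

The general trend: first ionization energy increases across a period and decreases down a group.
(A) C (period 2, group 14) vs In (period 5, group 13): the stated order agrees with the simple trend.
(B) Be (period 2, group 2) vs Sr (period 5, group 2): the stated order agrees with the simple trend.
(C) Xe (period 5, group 18) vs In (period 5, group 13): the stated order agrees with the simple trend.
(D) Mg (period 3, group 2) vs Al (period 3, group 13): the stated order contradicts the simple trend.
The exception is (D): Al's single 3p electron is easier to remove than one from Mg's filled 3s².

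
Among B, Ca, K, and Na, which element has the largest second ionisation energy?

Na

Consider each +1 ion: B⁺ still has 2 valence electrons; Ca⁺ still has 1 valence electron; K⁺ is the bare [Ar] core; Na⁺ is the bare [Ne] core.
Pulling an electron out of a noble-gas core costs far more than removing a remaining valence electron, so K and Na sit at the high end of IE_2.
Valence configurations: B⁺ [He]2s², Ca⁺ [Ar]4s¹.
Approximate IE_2 values (kJ/mol): B 2427, Ca 1145, K 3052, Na 4562.
Hence IE_2: Ca < B < K < Na.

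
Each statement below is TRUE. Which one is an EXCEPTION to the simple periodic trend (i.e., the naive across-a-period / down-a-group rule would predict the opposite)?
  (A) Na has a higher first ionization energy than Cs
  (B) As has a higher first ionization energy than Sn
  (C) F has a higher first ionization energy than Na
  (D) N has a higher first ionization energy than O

The general trend: first ionization energy increases across a period and decreases down a group.
(A) Na (period 3, group 1) vs Cs (period 6, group 1): the stated order agrees with the simple trend.
(B) As (period 4, group 15) vs Sn (period 5, group 14): the stated order agrees with the simple trend.
(C) F (period 2, group 17) vs Na (period 3, group 1): the stated order agrees with the simple trend.
(D) N (period 2, group 15) vs O (period 2, group 16): the stated order contradicts the simple trend.
The exception is (D): pairing an electron in O's 2p⁴ costs repulsion energy, so O ionizes more easily than half-filled N (2p³).

(D)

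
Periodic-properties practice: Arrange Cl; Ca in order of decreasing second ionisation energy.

After 1 electron has been removed, what remains? Cl⁺ still has 6 valence electrons; Ca⁺ still has 1 valence electron.
All are still removing valence electrons, so compare the +1 ions as you would atoms: IE_2 generally rises across a period (higher Z_eff) and falls down a group (larger shell), subject to the usual subshell exceptions.
Valence configurations: Cl⁺ [Ne]3s²3p⁴, Ca⁺ [Ar]4s¹.
The numbers (kJ/mol): Cl 2298, Ca 1145.
Hence IE_2: Ca < Cl.

Cl > Ca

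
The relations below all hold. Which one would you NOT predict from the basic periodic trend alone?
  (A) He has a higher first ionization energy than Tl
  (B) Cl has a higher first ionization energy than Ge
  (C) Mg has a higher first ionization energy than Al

(C)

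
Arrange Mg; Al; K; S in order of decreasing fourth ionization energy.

Al > Mg > K > S

After 3 electrons have been removed, what remains? Mg³⁺ is already 1 electron into the core; Al³⁺ is the bare [Ne] core; K³⁺ is already 2 electrons into the core; S³⁺ still has 3 valence electrons.
Breaking into a closed-shell core is much more expensive than removing a leftover valence electron — K, Mg and Al have the largest IE_4 here.
Tabulated IE_4 (kJ/mol): Mg 10543, Al 11577, K 5877, S 4556.
Overall IE_4 order: S < K < Mg < Al.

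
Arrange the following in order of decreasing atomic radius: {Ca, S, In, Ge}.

Atomic radius shrinks across a period as nuclear charge pulls the same shell inward, and grows down a group as new shells are added.
These span different periods and groups, so the two trends combine.
Ge > S: relative to S, both the across-period and down-group shifts push Ge's atomic radius up.
In > Ge: both effects reinforce here, so In is clearly the larger of the two.
Ca > In: period and group pull opposite ways; the across-period shift dominates (171 vs 142 pm).
Tabulated atomic radius (pm): S 103, Ca 171, Ge 121, In 142.
So from largest to smallest: Ca > In > Ge > S.

Ca, In, Ge, S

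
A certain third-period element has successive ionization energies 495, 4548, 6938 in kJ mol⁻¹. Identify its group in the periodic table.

Group 1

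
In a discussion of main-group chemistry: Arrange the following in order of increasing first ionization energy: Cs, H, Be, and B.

Removing the outermost electron gets harder across a period and easier down a group.
These span different periods and groups, so the two trends combine.
B > Cs: relative to Cs, both the across-period and down-group shifts push B's first ionization energy up.
Be > B: this pair runs against the simple trend — see the exception note.
H > Be: the two effects oppose for this pair; the down-group effect wins (1312 vs 900 kJ/mol).
Note the exception: Be has a higher first ionization energy than B, contrary to the simple trend — removing B's lone 2p electron is easier than breaking Be's filled 2s².
Approximate values (kJ/mol): H 1312, Be 900, B 801, Cs 376.
So from lowest to highest: Cs < B < Be < H.

Cs, B, Be, H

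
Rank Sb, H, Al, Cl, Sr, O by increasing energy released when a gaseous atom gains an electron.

H is in period 1, group 1; O is in period 2, group 16; Al is in period 3, group 13; Cl is in period 3, group 17; Sr is in period 5, group 2; Sb is in period 5, group 15.
Adding an electron releases more energy for atoms nearer the top right (short of the noble gases).
Here both period and group differ, so the two effects have to be weighed against each other.
Al > Sr: both effects reinforce here, so Al is clearly the higher of the two.
H > Al: period and group pull opposite ways; the down-group shift dominates (73 vs 42 kJ/mol).
Sb > H: period and group pull opposite ways; the across-period shift dominates (103 vs 73 kJ/mol).
O > Sb: relative to Sb, both the across-period and down-group shifts push O's electron affinity up.
Cl > O: the two effects oppose for this pair; the across-period effect wins (349 vs 141 kJ/mol).
For reference (kJ/mol): H 73, O 141, Al 42, Cl 349, Sr 5, Sb 103.
So from lowest to highest: Sr < Al < H < Sb < O < Cl.

Sr < Al < H < Sb < O < Cl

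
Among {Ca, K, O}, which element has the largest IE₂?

O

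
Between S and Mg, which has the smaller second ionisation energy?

Mg

IE_2 is the cost of taking one more electron from the +1 cation: S⁺ still has 5 valence electrons; Mg⁺ still has 1 valence electron.
All are still removing valence electrons, so compare the +1 ions as you would atoms: IE_2 generally rises across a period (higher Z_eff) and falls down a group (larger shell), subject to the usual subshell exceptions.
Valence configurations: S⁺ [Ne]3s²3p³, Mg⁺ [Ne]3s¹.
The numbers (kJ/mol): S 2252, Mg 1451.
So the second ionization energies run Mg < S.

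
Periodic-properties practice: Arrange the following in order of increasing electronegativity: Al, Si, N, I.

Smaller atoms with higher effective nuclear charge are more electronegative.
These span different periods and groups, so the two trends combine.
Si > Al: both are in period 3; the period trend gives Si the larger value.
I > Si: period and group pull opposite ways; the across-period shift dominates (2.66 vs 1.90).
N > I: the two effects oppose for this pair; the down-group effect wins (3.04 vs 2.66).
For reference (Pauling): N 3.04, Al 1.61, Si 1.90, I 2.66.
So from lowest to highest: Al < Si < I < N.

Al, Si, I, N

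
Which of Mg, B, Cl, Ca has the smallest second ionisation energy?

Ca

The second ionization energy removes an electron from the +1 ion. For each element: Mg⁺ still has 1 valence electron; B⁺ still has 2 valence electrons; Cl⁺ still has 6 valence electrons; Ca⁺ still has 1 valence electron.
All are still removing valence electrons, so compare the +1 ions as you would atoms: IE_2 generally rises across a period (higher Z_eff) and falls down a group (larger shell), subject to the usual subshell exceptions.
Valence configurations: Mg⁺ [Ne]3s¹, B⁺ [He]2s², Cl⁺ [Ne]3s²3p⁴, Ca⁺ [Ar]4s¹.
Approximate IE_2 values (kJ/mol): Mg 1451, B 2427, Cl 2298, Ca 1145.
Overall IE_2 order: Ca < Mg < Cl < B.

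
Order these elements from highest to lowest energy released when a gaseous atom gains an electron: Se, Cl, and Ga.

Adding an electron releases more energy for atoms nearer the top right (short of the noble gases).
Neither a single period nor a single group — weigh both effects.
Se > Ga: both are in period 4; the period trend gives Se the larger value.
Cl > Se: both effects reinforce here, so Cl is clearly the higher of the two.
Approximate values (kJ/mol): Cl 349, Ga 29, Se 195.
So from highest to lowest: Cl > Se > Ga.

Cl > Se > Ga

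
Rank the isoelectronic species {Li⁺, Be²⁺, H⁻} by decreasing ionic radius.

H⁻ > Li⁺ > Be²⁺

All of these have 2 electrons, so size is governed by nuclear charge alone: the more protons, the stronger the pull on the same electron cloud, and the smaller the ion.
Nuclear charges: Be²⁺ (Z=4), Li⁺ (Z=3), H⁻ (Z=1).
Largest to smallest: H⁻ > Li⁺ > Be²⁺.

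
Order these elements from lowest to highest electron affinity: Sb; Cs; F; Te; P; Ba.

Atoms with high Z_eff and room in the valence shell (especially the halogens) have the most exothermic electron affinities.
Here both period and group differ, so the two effects have to be weighed against each other.
Cs > Ba: this pair runs against the simple trend — see the exception note.
P > Cs: relative to Cs, both the across-period and down-group shifts push P's electron affinity up.
Sb > P: this pair runs against the simple trend — see the exception note.
Te > Sb: both are in period 5; the period trend gives Te the larger value.
F > Te: both effects reinforce here, so F is clearly the higher of the two.
Note the exception: Cs has a higher electron affinity than Ba, contrary to the simple trend — adding an electron to Ba (ns²) has to open a new, higher-energy np subshell, which is unfavourable.
Note the exception: Sb has a higher electron affinity than P, contrary to the simple trend — both are half-filled np³, but the pairing/repulsion penalty for the added electron shrinks as the p orbitals become larger and more diffuse down the group, and for Sb that outweighs the weaker nuclear attraction.
Tabulated electron affinity (kJ/mol): F 328, P 72, Sb 103, Te 190, Cs 46, Ba 14.
So from lowest to highest: Ba < Cs < P < Sb < Te < F.

Ba < Cs < P < Sb < Te < F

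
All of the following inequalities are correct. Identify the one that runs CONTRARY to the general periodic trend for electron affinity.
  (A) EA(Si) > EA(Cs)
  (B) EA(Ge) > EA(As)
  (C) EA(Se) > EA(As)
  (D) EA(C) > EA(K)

The general trend: electron affinity increases across a period and decreases down a group.
(A) Si (period 3, group 14) vs Cs (period 6, group 1): the stated order agrees with the simple trend.
(B) Ge (period 4, group 14) vs As (period 4, group 15): the stated order contradicts the simple trend.
(C) Se (period 4, group 16) vs As (period 4, group 15): the stated order agrees with the simple trend.
(D) C (period 2, group 14) vs K (period 4, group 1): the stated order agrees with the simple trend.
The exception is (B): adding an electron to As's half-filled 4p³ is unfavourable, so Ge (4p²) has the more exothermic EA.

(B)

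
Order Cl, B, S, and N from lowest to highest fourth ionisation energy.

S < Cl < N < B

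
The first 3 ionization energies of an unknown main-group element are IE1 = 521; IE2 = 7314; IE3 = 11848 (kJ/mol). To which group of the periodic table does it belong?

Look for the largest jump between consecutive ionization energies: IE2/IE1 ≈ 14.0, far larger than any earlier ratio.
That jump marks the point where a core electron is being removed. So the atom has 1 valence electron.
A main-group element with 1 valence electron is in group 1.

Group 1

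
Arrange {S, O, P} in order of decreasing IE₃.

IE_3 is the cost of taking one more electron from the +2 cation: S²⁺ still has 4 valence electrons; O²⁺ still has 4 valence electrons; P²⁺ still has 3 valence electrons.
All are still removing valence electrons, so compare the +2 ions as you would atoms: IE_3 generally rises across a period (higher Z_eff) and falls down a group (larger shell), subject to the usual subshell exceptions.
Valence configurations: S²⁺ [Ne]3s²3p², O²⁺ [He]2s²2p², P²⁺ [Ne]3s²3p¹.
Tabulated IE_3 (kJ/mol): S 3357, O 5300, P 2914.
Putting it together, IE_3: P < S < O.

O > S > P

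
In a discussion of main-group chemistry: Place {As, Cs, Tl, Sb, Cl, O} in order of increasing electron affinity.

Tl < Cs < As < Sb < O < Cl

O is in period 2, group 16; Cl is in period 3, group 17; As is in period 4, group 15; Sb is in period 5, group 15; Cs is in period 6, group 1; Tl is in period 6, group 13.
EA tends to increase across a period and decrease down a group, though the pattern is less regular than for IE or radius.
Neither a single period nor a single group — weigh both effects.
Cs > Tl: this pair runs against the simple trend — see the exception note.
As > Cs: relative to Cs, both the across-period and down-group shifts push As's electron affinity up.
Sb > As: this pair runs against the simple trend — see the exception note.
O > Sb: both effects reinforce here, so O is clearly the higher of the two.
Cl > O: period and group pull opposite ways; the across-period shift dominates (349 vs 141 kJ/mol).
Note the exception: Cs has a higher electron affinity than Tl, contrary to the simple trend — Tl's ns²np¹ configuration gives only a small electron affinity — the sparsely filled np subshell binds an added electron weakly.
Note the exception: Sb has a higher electron affinity than As, contrary to the simple trend — both are half-filled np³, but the pairing/repulsion penalty for the added electron shrinks as the p orbitals become larger and more diffuse down the group, and for Sb that outweighs the weaker nuclear attraction.
For reference (kJ/mol): O 141, Cl 349, As 78, Sb 103, Cs 46, Tl 19.
So from lowest to highest: Tl < Cs < As < Sb < O < Cl.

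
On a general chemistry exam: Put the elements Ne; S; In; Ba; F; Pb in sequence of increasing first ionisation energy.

IE₁ increases left→right with effective nuclear charge and decreases top→bottom as the valence shell moves farther out.
These span different periods and groups, so the two trends combine.
In > Ba: relative to Ba, both the across-period and down-group shifts push In's first ionization energy up.
Pb > In: period and group pull opposite ways; the across-period shift dominates (716 vs 558 kJ/mol).
S > Pb: relative to Pb, both the across-period and down-group shifts push S's first ionization energy up.
F > S: both effects reinforce here, so F is clearly the higher of the two.
Ne > F: both are in period 2; the period trend gives Ne the larger value.
Tabulated first ionization energy (kJ/mol): F 1681, Ne 2081, S 1000, In 558, Ba 503, Pb 716.
So from lowest to highest: Ba < In < Pb < S < F < Ne.

Ba < In < Pb < S < F < Ne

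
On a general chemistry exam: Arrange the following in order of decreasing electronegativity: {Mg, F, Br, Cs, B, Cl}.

F > Cl > Br > B > Mg > Cs

B is in period 2, group 13; F is in period 2, group 17; Mg is in period 3, group 2; Cl is in period 3, group 17; Br is in period 4, group 17; Cs is in period 6, group 1.
Atoms toward the upper right of the periodic table pull bonding electrons most strongly.
Neither a single period nor a single group — weigh both effects.
Mg > Cs: relative to Cs, both the across-period and down-group shifts push Mg's electronegativity up.
B > Mg: relative to Mg, both the across-period and down-group shifts push B's electronegativity up.
Br > B: the two effects oppose for this pair; the across-period effect wins (2.96 vs 2.04).
Cl > Br: Cl sits above Br in group 17, so the down-group effect alone puts Cl higher.
F > Cl: they share group 17; the group trend gives F the larger value.
Approximate values (Pauling): B 2.04, F 3.98, Mg 1.31, Cl 3.16, Br 2.96, Cs 0.79.
So from highest to lowest: F > Cl > Br > B > Mg > Cs.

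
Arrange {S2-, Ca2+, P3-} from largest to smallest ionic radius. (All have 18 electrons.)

P3- > S2- > Ca2+

All of these have 18 electrons, so size is governed by nuclear charge alone: the more protons, the stronger the pull on the same electron cloud, and the smaller the ion.
Nuclear charges: Ca2+ (Z=20), S2- (Z=16), P3- (Z=15).
Largest to smallest: P3- > S2- > Ca2+.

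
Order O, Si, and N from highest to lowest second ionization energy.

O > N > Si

The second ionization energy removes an electron from the +1 ion. For each element: O⁺ still has 5 valence electrons; Si⁺ still has 3 valence electrons; N⁺ still has 4 valence electrons.
All are still removing valence electrons, so compare the +1 ions as you would atoms: IE_2 generally rises across a period (higher Z_eff) and falls down a group (larger shell), subject to the usual subshell exceptions.
Valence configurations: O⁺ [He]2s²2p³, Si⁺ [Ne]3s²3p¹, N⁺ [He]2s²2p².
The numbers (kJ/mol): O 3388, Si 1577, N 2856.
Overall IE_2 order: Si < N < O.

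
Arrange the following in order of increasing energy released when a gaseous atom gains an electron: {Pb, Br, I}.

Br is in period 4, group 17; I is in period 5, group 17; Pb is in period 6, group 14.
EA tends to increase across a period and decrease down a group, though the pattern is less regular than for IE or radius.
Neither a single period nor a single group — weigh both effects.
I > Pb: relative to Pb, both the across-period and down-group shifts push I's electron affinity up.
Br > I: they share group 17; the group trend gives Br the larger value.
For reference (kJ/mol): Br 325, I 295, Pb 35.
So from lowest to highest: Pb < I < Br.

Pb, I, Br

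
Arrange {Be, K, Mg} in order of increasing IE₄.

K < Mg < Be

After 3 electrons have been removed, what remains? Be³⁺ is already 1 electron into the core; K³⁺ is already 2 electrons into the core; Mg³⁺ is already 1 electron into the core.
All of these are removing an electron from a noble-gas core or deeper; the smaller core (lower principal quantum number) is held far more tightly, and within a period the higher nuclear charge binds the same core more tightly.
Tabulated IE_4 (kJ/mol): Be 21007, K 5877, Mg 10543.
Putting it together, IE_4: K < Mg < Be.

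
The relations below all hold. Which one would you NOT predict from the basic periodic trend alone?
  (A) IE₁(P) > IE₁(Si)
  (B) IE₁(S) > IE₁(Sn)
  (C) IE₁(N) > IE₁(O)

(C)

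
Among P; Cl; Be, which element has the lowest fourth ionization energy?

P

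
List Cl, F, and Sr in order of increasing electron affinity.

F is in period 2, group 17; Cl is in period 3, group 17; Sr is in period 5, group 2.
Adding an electron releases more energy for atoms nearer the top right (short of the noble gases).
Here both period and group differ, so the two effects have to be weighed against each other.
F > Sr: relative to Sr, both the across-period and down-group shifts push F's electron affinity up.
Cl > F: this pair runs against the simple trend — see the exception note.
Note the exception: Cl has a higher electron affinity than F, contrary to the simple trend — F's small 2p subshell makes the incoming electron feel strong e⁻–e⁻ repulsion, so Cl actually releases more energy on gaining an electron.
Approximate values (kJ/mol): F 328, Cl 349, Sr 5.
So from lowest to highest: Sr < F < Cl.

Sr < F < Cl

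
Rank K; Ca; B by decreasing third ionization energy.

Ca, K, B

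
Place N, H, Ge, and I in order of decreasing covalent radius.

Atomic radius shrinks across a period as nuclear charge pulls the same shell inward, and grows down a group as new shells are added.
These span different periods and groups, so the two trends combine.
N > H: the two effects oppose for this pair; the down-group effect wins (71 vs 32 pm).
Ge > N: both effects reinforce here, so Ge is clearly the larger of the two.
I > Ge: the two effects oppose for this pair; the down-group effect wins (133 vs 121 pm).
Tabulated atomic radius (pm): H 32, N 71, Ge 121, I 133.
So from largest to smallest: I > Ge > N > H.

I, Ge, N, H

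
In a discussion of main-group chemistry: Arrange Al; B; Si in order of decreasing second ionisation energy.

B > Al > Si

The second ionization energy removes an electron from the +1 ion. For each element: Al⁺ still has 2 valence electrons; B⁺ still has 2 valence electrons; Si⁺ still has 3 valence electrons.
All are still removing valence electrons, so compare the +1 ions as you would atoms: IE_2 generally rises across a period (higher Z_eff) and falls down a group (larger shell), subject to the usual subshell exceptions.
Valence configurations: Al⁺ [Ne]3s², B⁺ [He]2s², Si⁺ [Ne]3s²3p¹.
Si⁺ loses a lone 3p electron whereas Al⁺ must break into a filled 3s² pair, so IE_2(Al) > IE_2(Si) even though Si has the higher nuclear charge.
Approximate IE_2 values (kJ/mol): Al 1817, B 2427, Si 1577.
Overall IE_2 order: Si < Al < B.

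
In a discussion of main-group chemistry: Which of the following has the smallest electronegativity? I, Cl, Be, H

Be

H is in period 1, group 1; Be is in period 2, group 2; Cl is in period 3, group 17; I is in period 5, group 17.
Smaller atoms with higher effective nuclear charge are more electronegative.
Neither a single period nor a single group — weigh both effects.
H > Be: period and group pull opposite ways; the down-group shift dominates (2.20 vs 1.57).
I > H: period and group pull opposite ways; the across-period shift dominates (2.66 vs 2.20).
Cl > I: they share group 17; the group trend gives Cl the larger value.
Approximate values (Pauling): H 2.20, Be 1.57, Cl 3.16, I 2.66.
The smallest electronegativity among these belongs to Be.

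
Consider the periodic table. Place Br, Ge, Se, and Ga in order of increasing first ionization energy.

Ga is in period 4, group 13; Ge is in period 4, group 14; Se is in period 4, group 16; Br is in period 4, group 17.
IE₁ increases left→right with effective nuclear charge and decreases top→bottom as the valence shell moves farther out.
All lie in period 4, so first ionization energy increases left to right.
So from lowest to highest: Ga < Ge < Se < Br.

Ga, Ge, Se, Br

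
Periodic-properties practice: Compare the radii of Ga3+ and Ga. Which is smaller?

Forming Ga3+ removes 3 electrons from Ga. Fewer electrons for the same nuclear charge means less shielding and a higher Z_eff on the remaining electrons, and for main-group metals the entire outer shell is lost.
A cation is smaller than its parent atom: Ga3+ < Ga.

Ga3+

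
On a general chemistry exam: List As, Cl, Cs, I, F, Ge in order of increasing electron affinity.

EA tends to increase across a period and decrease down a group, though the pattern is less regular than for IE or radius.
Here both period and group differ, so the two effects have to be weighed against each other.
As > Cs: both effects reinforce here, so As is clearly the higher of the two.
Ge > As: this pair runs against the simple trend — see the exception note.
I > Ge: the two effects oppose for this pair; the across-period effect wins (295 vs 119 kJ/mol).
F > I: they share group 17; the group trend gives F the larger value.
Cl > F: this pair runs against the simple trend — see the exception note.
Note the exception: Ge has a higher electron affinity than As, contrary to the simple trend — adding an electron to As's half-filled 4p³ is unfavourable, so Ge (4p²) has the more exothermic EA.
Note the exception: Cl has a higher electron affinity than F, contrary to the simple trend — F's small 2p subshell makes the incoming electron feel strong e⁻–e⁻ repulsion, so Cl actually releases more energy on gaining an electron.
Tabulated electron affinity (kJ/mol): F 328, Cl 349, Ge 119, As 78, I 295, Cs 46.
So from lowest to highest: Cs < As < Ge < I < F < Cl.

Cs < As < Ge < I < F < Cl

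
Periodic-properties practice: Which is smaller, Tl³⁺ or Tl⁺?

Tl³⁺

Both ions have Z = 81 protons, but Tl³⁺ has lost more electrons, so its remaining electrons feel a larger effective nuclear charge per electron and are pulled in more tightly.
Higher positive charge → smaller ion, so Tl⁺ > Tl³⁺.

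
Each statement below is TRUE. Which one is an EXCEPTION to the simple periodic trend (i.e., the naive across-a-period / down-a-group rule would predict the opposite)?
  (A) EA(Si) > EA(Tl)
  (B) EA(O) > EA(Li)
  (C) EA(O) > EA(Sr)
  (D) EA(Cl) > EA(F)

The general trend: electron affinity increases across a period and decreases down a group.
(A) Si (period 3, group 14) vs Tl (period 6, group 13): the stated order agrees with the simple trend.
(B) O (period 2, group 16) vs Li (period 2, group 1): the stated order agrees with the simple trend.
(C) O (period 2, group 16) vs Sr (period 5, group 2): the stated order agrees with the simple trend.
(D) Cl (period 3, group 17) vs F (period 2, group 17): the stated order contradicts the simple trend.
The exception is (D): F's small 2p subshell makes the incoming electron feel strong e⁻–e⁻ repulsion, so Cl actually releases more energy on gaining an electron.

(D)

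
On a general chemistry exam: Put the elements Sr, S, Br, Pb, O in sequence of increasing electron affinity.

Sr < Pb < O < S < Br

O is in period 2, group 16; S is in period 3, group 16; Br is in period 4, group 17; Sr is in period 5, group 2; Pb is in period 6, group 14.
Atoms with high Z_eff and room in the valence shell (especially the halogens) have the most exothermic electron affinities.
Here both period and group differ, so the two effects have to be weighed against each other.
Pb > Sr: the two effects oppose for this pair; the across-period effect wins (35 vs 5 kJ/mol).
O > Pb: both effects reinforce here, so O is clearly the higher of the two.
S > O: this pair runs against the simple trend — see the exception note.
Br > S: period and group pull opposite ways; the across-period shift dominates (325 vs 200 kJ/mol).
Note the exception: S has a higher electron affinity than O, contrary to the simple trend — the compact 2p subshell of O repels the added electron more than S's larger 3p does.
Approximate values (kJ/mol): O 141, S 200, Br 325, Sr 5, Pb 35.
So from lowest to highest: Sr < Pb < O < S < Br.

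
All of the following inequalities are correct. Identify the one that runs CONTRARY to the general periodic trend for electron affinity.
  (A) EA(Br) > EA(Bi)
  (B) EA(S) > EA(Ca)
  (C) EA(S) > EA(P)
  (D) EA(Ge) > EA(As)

The general trend: electron affinity increases across a period and decreases down a group.
(A) Br (period 4, group 17) vs Bi (period 6, group 15): the stated order agrees with the simple trend.
(B) S (period 3, group 16) vs Ca (period 4, group 2): the stated order agrees with the simple trend.
(C) S (period 3, group 16) vs P (period 3, group 15): the stated order agrees with the simple trend.
(D) Ge (period 4, group 14) vs As (period 4, group 15): the stated order contradicts the simple trend.
The exception is (D): adding an electron to As's half-filled 4p³ is unfavourable, so Ge (4p²) has the more exothermic EA.

(D)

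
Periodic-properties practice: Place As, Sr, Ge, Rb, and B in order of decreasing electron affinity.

Ge > As > Rb > B > Sr

Adding an electron releases more energy for atoms nearer the top right (short of the noble gases).
These span different periods and groups, so the two trends combine.
B > Sr: relative to Sr, both the across-period and down-group shifts push B's electron affinity up.
Rb > B: this pair runs against the simple trend — see the exception note.
As > Rb: relative to Rb, both the across-period and down-group shifts push As's electron affinity up.
Ge > As: this pair runs against the simple trend — see the exception note.
Note the exception: Rb has a higher electron affinity than B, contrary to the simple trend — B's ns²np¹ configuration gives only a small electron affinity — the sparsely filled np subshell binds an added electron weakly.
Note the exception: Ge has a higher electron affinity than As, contrary to the simple trend — adding an electron to As's half-filled 4p³ is unfavourable, so Ge (4p²) has the more exothermic EA.
Note the exception: Rb has a higher electron affinity than Sr, contrary to the simple trend — adding an electron to Sr (ns²) has to open a new, higher-energy np subshell, which is unfavourable.
Approximate values (kJ/mol): B 27, Ge 119, As 78, Rb 47, Sr 5.
So from highest to lowest: Ge > As > Rb > B > Sr.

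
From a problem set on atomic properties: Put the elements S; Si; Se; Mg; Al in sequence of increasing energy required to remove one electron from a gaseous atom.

Al < Mg < Si < Se < S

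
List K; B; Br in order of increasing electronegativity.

B is in period 2, group 13; K is in period 4, group 1; Br is in period 4, group 17.
EN rises left→right (higher Z_eff, smaller atoms) and falls top→bottom (larger, more shielded atoms).
Here both period and group differ, so the two effects have to be weighed against each other.
B > K: relative to K, both the across-period and down-group shifts push B's electronegativity up.
Br > B: the two effects oppose for this pair; the across-period effect wins (2.96 vs 2.04).
Approximate values (Pauling): B 2.04, K 0.82, Br 2.96.
So from lowest to highest: K < B < Br.

K, B, Br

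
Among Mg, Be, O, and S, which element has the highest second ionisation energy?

Consider each +1 ion: Mg⁺ still has 1 valence electron; Be⁺ still has 1 valence electron; O⁺ still has 5 valence electrons; S⁺ still has 5 valence electrons.
All are still removing valence electrons, so compare the +1 ions as you would atoms: IE_2 generally rises across a period (higher Z_eff) and falls down a group (larger shell), subject to the usual subshell exceptions.
Valence configurations: Mg⁺ [Ne]3s¹, Be⁺ [He]2s¹, O⁺ [He]2s²2p³, S⁺ [Ne]3s²3p³.
Approximate IE_2 values (kJ/mol): Mg 1451, Be 1757, O 3388, S 2252.
So the second ionization energies run Mg < Be < S < O.

O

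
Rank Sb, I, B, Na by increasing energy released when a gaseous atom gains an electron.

B, Na, Sb, I

B is in period 2, group 13; Na is in period 3, group 1; Sb is in period 5, group 15; I is in period 5, group 17.
Atoms with high Z_eff and room in the valence shell (especially the halogens) have the most exothermic electron affinities.
Here both period and group differ, so the two effects have to be weighed against each other.
Na > B: this pair runs against the simple trend — see the exception note.
Sb > Na: the two effects oppose for this pair; the across-period effect wins (103 vs 53 kJ/mol).
I > Sb: I lies to the right of Sb in period 5, so the across-period effect alone puts I higher.
Note the exception: Na has a higher electron affinity than B, contrary to the simple trend — B's ns²np¹ configuration gives only a small electron affinity — the sparsely filled np subshell binds an added electron weakly.
For reference (kJ/mol): B 27, Na 53, Sb 103, I 295.
So from lowest to highest: B < Na < Sb < I.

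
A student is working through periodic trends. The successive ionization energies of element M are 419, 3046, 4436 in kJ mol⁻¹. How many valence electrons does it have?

1

Look for the largest jump between consecutive ionization energies: IE2/IE1 ≈ 7.3, far larger than any earlier ratio.
That jump marks the point where a core electron is being removed. So the atom has 1 valence electron.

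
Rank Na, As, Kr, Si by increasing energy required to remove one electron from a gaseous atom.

Na, Si, As, Kr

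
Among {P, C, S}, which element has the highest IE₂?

After 1 electron has been removed, what remains? P⁺ still has 4 valence electrons; C⁺ still has 3 valence electrons; S⁺ still has 5 valence electrons.
All are still removing valence electrons, so compare the +1 ions as you would atoms: IE_2 generally rises across a period (higher Z_eff) and falls down a group (larger shell), subject to the usual subshell exceptions.
Valence configurations: P⁺ [Ne]3s²3p², C⁺ [He]2s²2p¹, S⁺ [Ne]3s²3p³.
The numbers (kJ/mol): P 1907, C 2353, S 2252.
Putting it together, IE_2: P < S < C.

C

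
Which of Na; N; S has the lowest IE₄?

S

Consider each +3 ion: Na³⁺ is already 2 electrons into the core; N³⁺ still has 2 valence electrons; S³⁺ still has 3 valence electrons.
Breaking into a closed-shell core is much more expensive than removing a leftover valence electron — Na has the largest IE_4 here.
Valence configurations: N³⁺ [He]2s², S³⁺ [Ne]3s²3p¹.
Approximate IE_4 values (kJ/mol): Na 9543, N 7475, S 4556.
Putting it together, IE_4: S < N < Na.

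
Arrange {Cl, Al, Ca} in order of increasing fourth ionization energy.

The fourth ionization energy removes an electron from the +3 ion. For each element: Cl³⁺ still has 4 valence electrons; Al³⁺ is the bare [Ne] core; Ca³⁺ is already 1 electron into the core.
Pulling an electron out of a noble-gas core costs far more than removing a remaining valence electron, so Ca and Al sit at the high end of IE_4.
Tabulated IE_4 (kJ/mol): Cl 5159, Al 11577, Ca 6491.
Hence IE_4: Cl < Ca < Al.

Cl, Ca, Al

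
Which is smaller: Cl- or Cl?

Forming Cl- adds 1 electron to Cl. More electron–electron repulsion in the same shell, with unchanged nuclear charge, lets the cloud expand.
An anion is larger than its parent atom: Cl- > Cl.

Cl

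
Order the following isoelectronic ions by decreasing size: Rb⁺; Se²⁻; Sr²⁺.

Se²⁻ > Rb⁺ > Sr²⁺

All of these have 36 electrons, so size is governed by nuclear charge alone: the more protons, the stronger the pull on the same electron cloud, and the smaller the ion.
Nuclear charges: Sr²⁺ (Z=38), Rb⁺ (Z=37), Se²⁻ (Z=34).
Largest to smallest: Se²⁻ > Rb⁺ > Sr²⁺.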